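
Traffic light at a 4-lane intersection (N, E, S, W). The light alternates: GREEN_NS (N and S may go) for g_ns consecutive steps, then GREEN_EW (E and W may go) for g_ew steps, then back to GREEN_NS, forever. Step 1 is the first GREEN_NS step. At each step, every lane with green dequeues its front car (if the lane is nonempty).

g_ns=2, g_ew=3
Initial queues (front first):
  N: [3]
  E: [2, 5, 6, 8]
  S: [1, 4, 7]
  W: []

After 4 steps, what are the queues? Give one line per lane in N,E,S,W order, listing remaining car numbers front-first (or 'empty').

Step 1 [NS]: N:car3-GO,E:wait,S:car1-GO,W:wait | queues: N=0 E=4 S=2 W=0
Step 2 [NS]: N:empty,E:wait,S:car4-GO,W:wait | queues: N=0 E=4 S=1 W=0
Step 3 [EW]: N:wait,E:car2-GO,S:wait,W:empty | queues: N=0 E=3 S=1 W=0
Step 4 [EW]: N:wait,E:car5-GO,S:wait,W:empty | queues: N=0 E=2 S=1 W=0

N: empty
E: 6 8
S: 7
W: empty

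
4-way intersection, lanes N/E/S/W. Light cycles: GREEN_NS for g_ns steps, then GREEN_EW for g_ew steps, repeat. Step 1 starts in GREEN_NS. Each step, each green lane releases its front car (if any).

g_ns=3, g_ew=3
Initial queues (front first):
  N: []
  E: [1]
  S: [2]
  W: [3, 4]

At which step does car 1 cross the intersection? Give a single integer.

Step 1 [NS]: N:empty,E:wait,S:car2-GO,W:wait | queues: N=0 E=1 S=0 W=2
Step 2 [NS]: N:empty,E:wait,S:empty,W:wait | queues: N=0 E=1 S=0 W=2
Step 3 [NS]: N:empty,E:wait,S:empty,W:wait | queues: N=0 E=1 S=0 W=2
Step 4 [EW]: N:wait,E:car1-GO,S:wait,W:car3-GO | queues: N=0 E=0 S=0 W=1
Step 5 [EW]: N:wait,E:empty,S:wait,W:car4-GO | queues: N=0 E=0 S=0 W=0
Car 1 crosses at step 4

4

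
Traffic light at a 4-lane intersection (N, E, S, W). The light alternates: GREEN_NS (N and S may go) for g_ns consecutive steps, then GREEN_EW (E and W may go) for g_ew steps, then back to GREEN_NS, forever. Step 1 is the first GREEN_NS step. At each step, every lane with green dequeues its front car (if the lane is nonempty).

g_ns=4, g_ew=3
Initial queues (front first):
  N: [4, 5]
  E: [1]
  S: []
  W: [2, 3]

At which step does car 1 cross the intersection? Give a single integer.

Step 1 [NS]: N:car4-GO,E:wait,S:empty,W:wait | queues: N=1 E=1 S=0 W=2
Step 2 [NS]: N:car5-GO,E:wait,S:empty,W:wait | queues: N=0 E=1 S=0 W=2
Step 3 [NS]: N:empty,E:wait,S:empty,W:wait | queues: N=0 E=1 S=0 W=2
Step 4 [NS]: N:empty,E:wait,S:empty,W:wait | queues: N=0 E=1 S=0 W=2
Step 5 [EW]: N:wait,E:car1-GO,S:wait,W:car2-GO | queues: N=0 E=0 S=0 W=1
Step 6 [EW]: N:wait,E:empty,S:wait,W:car3-GO | queues: N=0 E=0 S=0 W=0
Car 1 crosses at step 5

5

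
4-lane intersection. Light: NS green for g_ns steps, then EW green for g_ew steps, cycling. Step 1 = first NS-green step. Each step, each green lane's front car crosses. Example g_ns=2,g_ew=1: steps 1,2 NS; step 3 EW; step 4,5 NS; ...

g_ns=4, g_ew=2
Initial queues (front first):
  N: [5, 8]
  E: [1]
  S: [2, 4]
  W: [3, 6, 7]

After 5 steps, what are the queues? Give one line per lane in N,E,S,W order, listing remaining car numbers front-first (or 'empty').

Step 1 [NS]: N:car5-GO,E:wait,S:car2-GO,W:wait | queues: N=1 E=1 S=1 W=3
Step 2 [NS]: N:car8-GO,E:wait,S:car4-GO,W:wait | queues: N=0 E=1 S=0 W=3
Step 3 [NS]: N:empty,E:wait,S:empty,W:wait | queues: N=0 E=1 S=0 W=3
Step 4 [NS]: N:empty,E:wait,S:empty,W:wait | queues: N=0 E=1 S=0 W=3
Step 5 [EW]: N:wait,E:car1-GO,S:wait,W:car3-GO | queues: N=0 E=0 S=0 W=2

N: empty
E: empty
S: empty
W: 6 7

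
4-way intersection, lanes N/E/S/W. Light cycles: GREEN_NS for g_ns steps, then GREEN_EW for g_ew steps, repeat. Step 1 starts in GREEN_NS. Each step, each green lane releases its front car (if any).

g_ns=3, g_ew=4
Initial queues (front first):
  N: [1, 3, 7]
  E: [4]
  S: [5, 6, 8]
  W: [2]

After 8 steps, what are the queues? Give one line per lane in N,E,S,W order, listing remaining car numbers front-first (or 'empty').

Step 1 [NS]: N:car1-GO,E:wait,S:car5-GO,W:wait | queues: N=2 E=1 S=2 W=1
Step 2 [NS]: N:car3-GO,E:wait,S:car6-GO,W:wait | queues: N=1 E=1 S=1 W=1
Step 3 [NS]: N:car7-GO,E:wait,S:car8-GO,W:wait | queues: N=0 E=1 S=0 W=1
Step 4 [EW]: N:wait,E:car4-GO,S:wait,W:car2-GO | queues: N=0 E=0 S=0 W=0

N: empty
E: empty
S: empty
W: empty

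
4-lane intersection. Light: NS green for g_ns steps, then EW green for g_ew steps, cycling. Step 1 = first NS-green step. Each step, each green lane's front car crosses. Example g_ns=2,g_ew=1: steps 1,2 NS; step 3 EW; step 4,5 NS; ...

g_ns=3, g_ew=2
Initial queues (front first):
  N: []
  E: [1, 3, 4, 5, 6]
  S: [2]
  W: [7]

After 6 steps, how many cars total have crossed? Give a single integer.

Step 1 [NS]: N:empty,E:wait,S:car2-GO,W:wait | queues: N=0 E=5 S=0 W=1
Step 2 [NS]: N:empty,E:wait,S:empty,W:wait | queues: N=0 E=5 S=0 W=1
Step 3 [NS]: N:empty,E:wait,S:empty,W:wait | queues: N=0 E=5 S=0 W=1
Step 4 [EW]: N:wait,E:car1-GO,S:wait,W:car7-GO | queues: N=0 E=4 S=0 W=0
Step 5 [EW]: N:wait,E:car3-GO,S:wait,W:empty | queues: N=0 E=3 S=0 W=0
Step 6 [NS]: N:empty,E:wait,S:empty,W:wait | queues: N=0 E=3 S=0 W=0
Cars crossed by step 6: 4

Answer: 4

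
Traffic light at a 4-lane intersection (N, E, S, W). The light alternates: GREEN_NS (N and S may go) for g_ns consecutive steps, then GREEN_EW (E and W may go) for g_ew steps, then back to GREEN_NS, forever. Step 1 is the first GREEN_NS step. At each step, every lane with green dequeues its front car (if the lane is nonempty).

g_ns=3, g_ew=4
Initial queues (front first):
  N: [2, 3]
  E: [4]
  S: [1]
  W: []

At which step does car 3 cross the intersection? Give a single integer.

Step 1 [NS]: N:car2-GO,E:wait,S:car1-GO,W:wait | queues: N=1 E=1 S=0 W=0
Step 2 [NS]: N:car3-GO,E:wait,S:empty,W:wait | queues: N=0 E=1 S=0 W=0
Step 3 [NS]: N:empty,E:wait,S:empty,W:wait | queues: N=0 E=1 S=0 W=0
Step 4 [EW]: N:wait,E:car4-GO,S:wait,W:empty | queues: N=0 E=0 S=0 W=0
Car 3 crosses at step 2

2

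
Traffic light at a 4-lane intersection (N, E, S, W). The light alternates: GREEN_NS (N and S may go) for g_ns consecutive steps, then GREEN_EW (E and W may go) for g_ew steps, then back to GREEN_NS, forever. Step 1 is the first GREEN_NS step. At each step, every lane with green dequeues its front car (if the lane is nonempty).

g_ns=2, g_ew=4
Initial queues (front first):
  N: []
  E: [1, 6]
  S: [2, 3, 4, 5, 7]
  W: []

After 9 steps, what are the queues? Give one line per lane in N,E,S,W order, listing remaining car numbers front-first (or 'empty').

Step 1 [NS]: N:empty,E:wait,S:car2-GO,W:wait | queues: N=0 E=2 S=4 W=0
Step 2 [NS]: N:empty,E:wait,S:car3-GO,W:wait | queues: N=0 E=2 S=3 W=0
Step 3 [EW]: N:wait,E:car1-GO,S:wait,W:empty | queues: N=0 E=1 S=3 W=0
Step 4 [EW]: N:wait,E:car6-GO,S:wait,W:empty | queues: N=0 E=0 S=3 W=0
Step 5 [EW]: N:wait,E:empty,S:wait,W:empty | queues: N=0 E=0 S=3 W=0
Step 6 [EW]: N:wait,E:empty,S:wait,W:empty | queues: N=0 E=0 S=3 W=0
Step 7 [NS]: N:empty,E:wait,S:car4-GO,W:wait | queues: N=0 E=0 S=2 W=0
Step 8 [NS]: N:empty,E:wait,S:car5-GO,W:wait | queues: N=0 E=0 S=1 W=0
Step 9 [EW]: N:wait,E:empty,S:wait,W:empty | queues: N=0 E=0 S=1 W=0

N: empty
E: empty
S: 7
W: empty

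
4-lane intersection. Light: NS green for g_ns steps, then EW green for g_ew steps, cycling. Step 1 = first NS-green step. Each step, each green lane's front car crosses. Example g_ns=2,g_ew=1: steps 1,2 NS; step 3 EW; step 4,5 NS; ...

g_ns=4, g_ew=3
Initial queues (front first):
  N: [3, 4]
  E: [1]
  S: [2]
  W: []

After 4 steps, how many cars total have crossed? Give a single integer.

Answer: 3

Derivation:
Step 1 [NS]: N:car3-GO,E:wait,S:car2-GO,W:wait | queues: N=1 E=1 S=0 W=0
Step 2 [NS]: N:car4-GO,E:wait,S:empty,W:wait | queues: N=0 E=1 S=0 W=0
Step 3 [NS]: N:empty,E:wait,S:empty,W:wait | queues: N=0 E=1 S=0 W=0
Step 4 [NS]: N:empty,E:wait,S:empty,W:wait | queues: N=0 E=1 S=0 W=0
Cars crossed by step 4: 3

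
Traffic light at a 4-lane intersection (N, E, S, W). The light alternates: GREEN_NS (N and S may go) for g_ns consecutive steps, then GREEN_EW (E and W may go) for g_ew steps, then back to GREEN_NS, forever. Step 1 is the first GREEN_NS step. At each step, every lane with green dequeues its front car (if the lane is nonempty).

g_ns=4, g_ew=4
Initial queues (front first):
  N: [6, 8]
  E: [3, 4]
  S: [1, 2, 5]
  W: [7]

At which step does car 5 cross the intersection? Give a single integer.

Step 1 [NS]: N:car6-GO,E:wait,S:car1-GO,W:wait | queues: N=1 E=2 S=2 W=1
Step 2 [NS]: N:car8-GO,E:wait,S:car2-GO,W:wait | queues: N=0 E=2 S=1 W=1
Step 3 [NS]: N:empty,E:wait,S:car5-GO,W:wait | queues: N=0 E=2 S=0 W=1
Step 4 [NS]: N:empty,E:wait,S:empty,W:wait | queues: N=0 E=2 S=0 W=1
Step 5 [EW]: N:wait,E:car3-GO,S:wait,W:car7-GO | queues: N=0 E=1 S=0 W=0
Step 6 [EW]: N:wait,E:car4-GO,S:wait,W:empty | queues: N=0 E=0 S=0 W=0
Car 5 crosses at step 3

3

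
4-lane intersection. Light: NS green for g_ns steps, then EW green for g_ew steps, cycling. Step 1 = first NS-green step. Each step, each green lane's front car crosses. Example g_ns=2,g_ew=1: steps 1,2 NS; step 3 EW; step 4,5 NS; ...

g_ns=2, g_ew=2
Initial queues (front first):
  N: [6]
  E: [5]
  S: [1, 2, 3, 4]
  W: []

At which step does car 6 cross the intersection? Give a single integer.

Step 1 [NS]: N:car6-GO,E:wait,S:car1-GO,W:wait | queues: N=0 E=1 S=3 W=0
Step 2 [NS]: N:empty,E:wait,S:car2-GO,W:wait | queues: N=0 E=1 S=2 W=0
Step 3 [EW]: N:wait,E:car5-GO,S:wait,W:empty | queues: N=0 E=0 S=2 W=0
Step 4 [EW]: N:wait,E:empty,S:wait,W:empty | queues: N=0 E=0 S=2 W=0
Step 5 [NS]: N:empty,E:wait,S:car3-GO,W:wait | queues: N=0 E=0 S=1 W=0
Step 6 [NS]: N:empty,E:wait,S:car4-GO,W:wait | queues: N=0 E=0 S=0 W=0
Car 6 crosses at step 1

1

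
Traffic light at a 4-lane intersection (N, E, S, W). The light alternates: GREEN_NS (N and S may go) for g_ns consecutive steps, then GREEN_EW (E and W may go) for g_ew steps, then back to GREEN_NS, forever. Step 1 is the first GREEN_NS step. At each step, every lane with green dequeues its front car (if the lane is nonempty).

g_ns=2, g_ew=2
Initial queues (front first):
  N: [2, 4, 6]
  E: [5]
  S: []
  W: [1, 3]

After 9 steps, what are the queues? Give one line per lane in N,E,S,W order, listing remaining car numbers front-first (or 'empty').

Step 1 [NS]: N:car2-GO,E:wait,S:empty,W:wait | queues: N=2 E=1 S=0 W=2
Step 2 [NS]: N:car4-GO,E:wait,S:empty,W:wait | queues: N=1 E=1 S=0 W=2
Step 3 [EW]: N:wait,E:car5-GO,S:wait,W:car1-GO | queues: N=1 E=0 S=0 W=1
Step 4 [EW]: N:wait,E:empty,S:wait,W:car3-GO | queues: N=1 E=0 S=0 W=0
Step 5 [NS]: N:car6-GO,E:wait,S:empty,W:wait | queues: N=0 E=0 S=0 W=0

N: empty
E: empty
S: empty
W: empty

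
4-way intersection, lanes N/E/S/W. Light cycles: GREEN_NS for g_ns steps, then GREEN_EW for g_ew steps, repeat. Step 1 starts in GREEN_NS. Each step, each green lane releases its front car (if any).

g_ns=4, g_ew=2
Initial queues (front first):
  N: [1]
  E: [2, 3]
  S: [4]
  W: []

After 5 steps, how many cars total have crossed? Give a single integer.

Step 1 [NS]: N:car1-GO,E:wait,S:car4-GO,W:wait | queues: N=0 E=2 S=0 W=0
Step 2 [NS]: N:empty,E:wait,S:empty,W:wait | queues: N=0 E=2 S=0 W=0
Step 3 [NS]: N:empty,E:wait,S:empty,W:wait | queues: N=0 E=2 S=0 W=0
Step 4 [NS]: N:empty,E:wait,S:empty,W:wait | queues: N=0 E=2 S=0 W=0
Step 5 [EW]: N:wait,E:car2-GO,S:wait,W:empty | queues: N=0 E=1 S=0 W=0
Cars crossed by step 5: 3

Answer: 3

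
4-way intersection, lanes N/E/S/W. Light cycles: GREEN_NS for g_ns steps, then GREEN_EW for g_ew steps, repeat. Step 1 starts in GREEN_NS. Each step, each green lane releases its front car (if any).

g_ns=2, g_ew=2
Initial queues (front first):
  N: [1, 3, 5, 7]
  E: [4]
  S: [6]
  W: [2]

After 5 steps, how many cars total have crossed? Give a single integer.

Answer: 6

Derivation:
Step 1 [NS]: N:car1-GO,E:wait,S:car6-GO,W:wait | queues: N=3 E=1 S=0 W=1
Step 2 [NS]: N:car3-GO,E:wait,S:empty,W:wait | queues: N=2 E=1 S=0 W=1
Step 3 [EW]: N:wait,E:car4-GO,S:wait,W:car2-GO | queues: N=2 E=0 S=0 W=0
Step 4 [EW]: N:wait,E:empty,S:wait,W:empty | queues: N=2 E=0 S=0 W=0
Step 5 [NS]: N:car5-GO,E:wait,S:empty,W:wait | queues: N=1 E=0 S=0 W=0
Cars crossed by step 5: 6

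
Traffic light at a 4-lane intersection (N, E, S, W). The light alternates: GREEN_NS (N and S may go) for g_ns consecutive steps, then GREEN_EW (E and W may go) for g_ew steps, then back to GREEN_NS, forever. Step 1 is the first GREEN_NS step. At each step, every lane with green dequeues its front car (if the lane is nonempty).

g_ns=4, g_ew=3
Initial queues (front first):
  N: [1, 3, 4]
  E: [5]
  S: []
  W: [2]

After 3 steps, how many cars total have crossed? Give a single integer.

Step 1 [NS]: N:car1-GO,E:wait,S:empty,W:wait | queues: N=2 E=1 S=0 W=1
Step 2 [NS]: N:car3-GO,E:wait,S:empty,W:wait | queues: N=1 E=1 S=0 W=1
Step 3 [NS]: N:car4-GO,E:wait,S:empty,W:wait | queues: N=0 E=1 S=0 W=1
Cars crossed by step 3: 3

Answer: 3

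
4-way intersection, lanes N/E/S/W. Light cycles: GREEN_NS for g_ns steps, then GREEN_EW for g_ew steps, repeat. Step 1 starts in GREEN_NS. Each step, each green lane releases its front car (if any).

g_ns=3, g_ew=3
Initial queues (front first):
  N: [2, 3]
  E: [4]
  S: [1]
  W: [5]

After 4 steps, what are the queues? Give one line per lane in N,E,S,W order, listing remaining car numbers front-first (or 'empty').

Step 1 [NS]: N:car2-GO,E:wait,S:car1-GO,W:wait | queues: N=1 E=1 S=0 W=1
Step 2 [NS]: N:car3-GO,E:wait,S:empty,W:wait | queues: N=0 E=1 S=0 W=1
Step 3 [NS]: N:empty,E:wait,S:empty,W:wait | queues: N=0 E=1 S=0 W=1
Step 4 [EW]: N:wait,E:car4-GO,S:wait,W:car5-GO | queues: N=0 E=0 S=0 W=0

N: empty
E: empty
S: empty
W: empty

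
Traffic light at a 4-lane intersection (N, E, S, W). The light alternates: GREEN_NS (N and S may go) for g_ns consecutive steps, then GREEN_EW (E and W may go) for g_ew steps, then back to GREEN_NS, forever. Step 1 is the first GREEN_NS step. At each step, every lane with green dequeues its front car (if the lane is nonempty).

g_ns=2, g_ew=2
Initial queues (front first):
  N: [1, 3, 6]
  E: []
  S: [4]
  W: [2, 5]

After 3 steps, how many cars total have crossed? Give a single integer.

Answer: 4

Derivation:
Step 1 [NS]: N:car1-GO,E:wait,S:car4-GO,W:wait | queues: N=2 E=0 S=0 W=2
Step 2 [NS]: N:car3-GO,E:wait,S:empty,W:wait | queues: N=1 E=0 S=0 W=2
Step 3 [EW]: N:wait,E:empty,S:wait,W:car2-GO | queues: N=1 E=0 S=0 W=1
Cars crossed by step 3: 4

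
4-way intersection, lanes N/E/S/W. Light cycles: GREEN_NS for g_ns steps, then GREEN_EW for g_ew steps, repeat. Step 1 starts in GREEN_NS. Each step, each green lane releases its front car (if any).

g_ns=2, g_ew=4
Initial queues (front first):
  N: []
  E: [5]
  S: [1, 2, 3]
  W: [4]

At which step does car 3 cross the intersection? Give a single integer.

Step 1 [NS]: N:empty,E:wait,S:car1-GO,W:wait | queues: N=0 E=1 S=2 W=1
Step 2 [NS]: N:empty,E:wait,S:car2-GO,W:wait | queues: N=0 E=1 S=1 W=1
Step 3 [EW]: N:wait,E:car5-GO,S:wait,W:car4-GO | queues: N=0 E=0 S=1 W=0
Step 4 [EW]: N:wait,E:empty,S:wait,W:empty | queues: N=0 E=0 S=1 W=0
Step 5 [EW]: N:wait,E:empty,S:wait,W:empty | queues: N=0 E=0 S=1 W=0
Step 6 [EW]: N:wait,E:empty,S:wait,W:empty | queues: N=0 E=0 S=1 W=0
Step 7 [NS]: N:empty,E:wait,S:car3-GO,W:wait | queues: N=0 E=0 S=0 W=0
Car 3 crosses at step 7

7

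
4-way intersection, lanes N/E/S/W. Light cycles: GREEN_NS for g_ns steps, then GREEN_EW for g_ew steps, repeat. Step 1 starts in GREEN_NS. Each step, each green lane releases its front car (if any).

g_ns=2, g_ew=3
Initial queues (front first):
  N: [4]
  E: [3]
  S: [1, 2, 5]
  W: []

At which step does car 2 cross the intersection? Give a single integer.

Step 1 [NS]: N:car4-GO,E:wait,S:car1-GO,W:wait | queues: N=0 E=1 S=2 W=0
Step 2 [NS]: N:empty,E:wait,S:car2-GO,W:wait | queues: N=0 E=1 S=1 W=0
Step 3 [EW]: N:wait,E:car3-GO,S:wait,W:empty | queues: N=0 E=0 S=1 W=0
Step 4 [EW]: N:wait,E:empty,S:wait,W:empty | queues: N=0 E=0 S=1 W=0
Step 5 [EW]: N:wait,E:empty,S:wait,W:empty | queues: N=0 E=0 S=1 W=0
Step 6 [NS]: N:empty,E:wait,S:car5-GO,W:wait | queues: N=0 E=0 S=0 W=0
Car 2 crosses at step 2

2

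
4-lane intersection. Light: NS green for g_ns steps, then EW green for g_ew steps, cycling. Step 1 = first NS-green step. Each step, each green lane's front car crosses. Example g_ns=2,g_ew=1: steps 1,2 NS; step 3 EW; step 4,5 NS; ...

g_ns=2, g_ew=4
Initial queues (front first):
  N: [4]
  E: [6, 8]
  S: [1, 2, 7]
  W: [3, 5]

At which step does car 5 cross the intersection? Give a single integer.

Step 1 [NS]: N:car4-GO,E:wait,S:car1-GO,W:wait | queues: N=0 E=2 S=2 W=2
Step 2 [NS]: N:empty,E:wait,S:car2-GO,W:wait | queues: N=0 E=2 S=1 W=2
Step 3 [EW]: N:wait,E:car6-GO,S:wait,W:car3-GO | queues: N=0 E=1 S=1 W=1
Step 4 [EW]: N:wait,E:car8-GO,S:wait,W:car5-GO | queues: N=0 E=0 S=1 W=0
Step 5 [EW]: N:wait,E:empty,S:wait,W:empty | queues: N=0 E=0 S=1 W=0
Step 6 [EW]: N:wait,E:empty,S:wait,W:empty | queues: N=0 E=0 S=1 W=0
Step 7 [NS]: N:empty,E:wait,S:car7-GO,W:wait | queues: N=0 E=0 S=0 W=0
Car 5 crosses at step 4

4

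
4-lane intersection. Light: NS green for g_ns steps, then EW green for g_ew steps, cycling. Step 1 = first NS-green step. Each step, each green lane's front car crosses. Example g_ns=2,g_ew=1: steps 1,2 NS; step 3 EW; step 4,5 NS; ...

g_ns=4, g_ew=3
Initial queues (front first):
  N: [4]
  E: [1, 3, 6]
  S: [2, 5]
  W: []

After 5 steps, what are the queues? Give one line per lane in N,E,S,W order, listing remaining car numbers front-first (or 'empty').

Step 1 [NS]: N:car4-GO,E:wait,S:car2-GO,W:wait | queues: N=0 E=3 S=1 W=0
Step 2 [NS]: N:empty,E:wait,S:car5-GO,W:wait | queues: N=0 E=3 S=0 W=0
Step 3 [NS]: N:empty,E:wait,S:empty,W:wait | queues: N=0 E=3 S=0 W=0
Step 4 [NS]: N:empty,E:wait,S:empty,W:wait | queues: N=0 E=3 S=0 W=0
Step 5 [EW]: N:wait,E:car1-GO,S:wait,W:empty | queues: N=0 E=2 S=0 W=0

N: empty
E: 3 6
S: empty
W: empty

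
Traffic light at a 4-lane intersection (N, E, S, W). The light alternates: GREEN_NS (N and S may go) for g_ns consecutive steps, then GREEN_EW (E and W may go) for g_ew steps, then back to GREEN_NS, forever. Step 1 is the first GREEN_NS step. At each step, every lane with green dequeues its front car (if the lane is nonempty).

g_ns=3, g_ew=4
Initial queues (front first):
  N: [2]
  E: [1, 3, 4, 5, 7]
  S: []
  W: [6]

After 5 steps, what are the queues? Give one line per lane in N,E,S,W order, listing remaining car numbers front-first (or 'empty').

Step 1 [NS]: N:car2-GO,E:wait,S:empty,W:wait | queues: N=0 E=5 S=0 W=1
Step 2 [NS]: N:empty,E:wait,S:empty,W:wait | queues: N=0 E=5 S=0 W=1
Step 3 [NS]: N:empty,E:wait,S:empty,W:wait | queues: N=0 E=5 S=0 W=1
Step 4 [EW]: N:wait,E:car1-GO,S:wait,W:car6-GO | queues: N=0 E=4 S=0 W=0
Step 5 [EW]: N:wait,E:car3-GO,S:wait,W:empty | queues: N=0 E=3 S=0 W=0

N: empty
E: 4 5 7
S: empty
W: empty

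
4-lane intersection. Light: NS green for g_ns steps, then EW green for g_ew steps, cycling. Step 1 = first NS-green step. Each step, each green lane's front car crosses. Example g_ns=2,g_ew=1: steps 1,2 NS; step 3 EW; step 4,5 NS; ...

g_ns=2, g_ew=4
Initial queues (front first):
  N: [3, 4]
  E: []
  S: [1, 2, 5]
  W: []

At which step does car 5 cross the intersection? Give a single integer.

Step 1 [NS]: N:car3-GO,E:wait,S:car1-GO,W:wait | queues: N=1 E=0 S=2 W=0
Step 2 [NS]: N:car4-GO,E:wait,S:car2-GO,W:wait | queues: N=0 E=0 S=1 W=0
Step 3 [EW]: N:wait,E:empty,S:wait,W:empty | queues: N=0 E=0 S=1 W=0
Step 4 [EW]: N:wait,E:empty,S:wait,W:empty | queues: N=0 E=0 S=1 W=0
Step 5 [EW]: N:wait,E:empty,S:wait,W:empty | queues: N=0 E=0 S=1 W=0
Step 6 [EW]: N:wait,E:empty,S:wait,W:empty | queues: N=0 E=0 S=1 W=0
Step 7 [NS]: N:empty,E:wait,S:car5-GO,W:wait | queues: N=0 E=0 S=0 W=0
Car 5 crosses at step 7

7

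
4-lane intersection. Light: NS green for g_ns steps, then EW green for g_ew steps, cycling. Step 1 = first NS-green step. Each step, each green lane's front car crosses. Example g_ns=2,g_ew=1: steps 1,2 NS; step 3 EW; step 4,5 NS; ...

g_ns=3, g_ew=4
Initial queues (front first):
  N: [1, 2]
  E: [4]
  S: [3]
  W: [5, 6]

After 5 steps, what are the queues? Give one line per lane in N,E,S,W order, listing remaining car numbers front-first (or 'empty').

Step 1 [NS]: N:car1-GO,E:wait,S:car3-GO,W:wait | queues: N=1 E=1 S=0 W=2
Step 2 [NS]: N:car2-GO,E:wait,S:empty,W:wait | queues: N=0 E=1 S=0 W=2
Step 3 [NS]: N:empty,E:wait,S:empty,W:wait | queues: N=0 E=1 S=0 W=2
Step 4 [EW]: N:wait,E:car4-GO,S:wait,W:car5-GO | queues: N=0 E=0 S=0 W=1
Step 5 [EW]: N:wait,E:empty,S:wait,W:car6-GO | queues: N=0 E=0 S=0 W=0

N: empty
E: empty
S: empty
W: empty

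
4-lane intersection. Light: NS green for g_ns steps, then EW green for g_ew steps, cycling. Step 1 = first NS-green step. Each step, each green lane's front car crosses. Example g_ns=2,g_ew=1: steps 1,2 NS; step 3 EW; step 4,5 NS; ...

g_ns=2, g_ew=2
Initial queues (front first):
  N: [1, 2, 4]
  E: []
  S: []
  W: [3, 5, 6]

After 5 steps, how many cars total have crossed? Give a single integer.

Step 1 [NS]: N:car1-GO,E:wait,S:empty,W:wait | queues: N=2 E=0 S=0 W=3
Step 2 [NS]: N:car2-GO,E:wait,S:empty,W:wait | queues: N=1 E=0 S=0 W=3
Step 3 [EW]: N:wait,E:empty,S:wait,W:car3-GO | queues: N=1 E=0 S=0 W=2
Step 4 [EW]: N:wait,E:empty,S:wait,W:car5-GO | queues: N=1 E=0 S=0 W=1
Step 5 [NS]: N:car4-GO,E:wait,S:empty,W:wait | queues: N=0 E=0 S=0 W=1
Cars crossed by step 5: 5

Answer: 5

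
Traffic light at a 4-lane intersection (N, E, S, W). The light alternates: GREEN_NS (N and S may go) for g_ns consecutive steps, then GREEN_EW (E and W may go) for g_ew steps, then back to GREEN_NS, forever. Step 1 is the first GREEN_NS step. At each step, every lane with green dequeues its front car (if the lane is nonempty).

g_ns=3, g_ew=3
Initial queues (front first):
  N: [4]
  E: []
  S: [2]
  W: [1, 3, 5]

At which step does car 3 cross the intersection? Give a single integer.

Step 1 [NS]: N:car4-GO,E:wait,S:car2-GO,W:wait | queues: N=0 E=0 S=0 W=3
Step 2 [NS]: N:empty,E:wait,S:empty,W:wait | queues: N=0 E=0 S=0 W=3
Step 3 [NS]: N:empty,E:wait,S:empty,W:wait | queues: N=0 E=0 S=0 W=3
Step 4 [EW]: N:wait,E:empty,S:wait,W:car1-GO | queues: N=0 E=0 S=0 W=2
Step 5 [EW]: N:wait,E:empty,S:wait,W:car3-GO | queues: N=0 E=0 S=0 W=1
Step 6 [EW]: N:wait,E:empty,S:wait,W:car5-GO | queues: N=0 E=0 S=0 W=0
Car 3 crosses at step 5

5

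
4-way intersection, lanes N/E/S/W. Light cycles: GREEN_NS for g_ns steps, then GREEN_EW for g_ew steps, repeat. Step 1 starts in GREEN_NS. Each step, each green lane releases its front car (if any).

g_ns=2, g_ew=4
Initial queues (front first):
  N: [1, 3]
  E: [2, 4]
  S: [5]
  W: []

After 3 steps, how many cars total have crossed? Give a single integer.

Step 1 [NS]: N:car1-GO,E:wait,S:car5-GO,W:wait | queues: N=1 E=2 S=0 W=0
Step 2 [NS]: N:car3-GO,E:wait,S:empty,W:wait | queues: N=0 E=2 S=0 W=0
Step 3 [EW]: N:wait,E:car2-GO,S:wait,W:empty | queues: N=0 E=1 S=0 W=0
Cars crossed by step 3: 4

Answer: 4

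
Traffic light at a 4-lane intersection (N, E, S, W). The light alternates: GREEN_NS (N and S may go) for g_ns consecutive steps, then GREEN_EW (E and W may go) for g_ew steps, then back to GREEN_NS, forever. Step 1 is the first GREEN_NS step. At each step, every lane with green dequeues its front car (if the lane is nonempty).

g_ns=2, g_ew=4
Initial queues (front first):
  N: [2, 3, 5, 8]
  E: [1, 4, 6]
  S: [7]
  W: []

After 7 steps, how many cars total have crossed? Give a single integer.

Answer: 7

Derivation:
Step 1 [NS]: N:car2-GO,E:wait,S:car7-GO,W:wait | queues: N=3 E=3 S=0 W=0
Step 2 [NS]: N:car3-GO,E:wait,S:empty,W:wait | queues: N=2 E=3 S=0 W=0
Step 3 [EW]: N:wait,E:car1-GO,S:wait,W:empty | queues: N=2 E=2 S=0 W=0
Step 4 [EW]: N:wait,E:car4-GO,S:wait,W:empty | queues: N=2 E=1 S=0 W=0
Step 5 [EW]: N:wait,E:car6-GO,S:wait,W:empty | queues: N=2 E=0 S=0 W=0
Step 6 [EW]: N:wait,E:empty,S:wait,W:empty | queues: N=2 E=0 S=0 W=0
Step 7 [NS]: N:car5-GO,E:wait,S:empty,W:wait | queues: N=1 E=0 S=0 W=0
Cars crossed by step 7: 7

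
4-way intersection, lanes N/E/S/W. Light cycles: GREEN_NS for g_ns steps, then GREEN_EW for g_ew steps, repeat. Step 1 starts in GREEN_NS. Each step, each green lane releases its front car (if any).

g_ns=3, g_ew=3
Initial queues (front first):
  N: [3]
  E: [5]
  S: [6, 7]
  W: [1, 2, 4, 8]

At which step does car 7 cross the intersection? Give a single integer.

Step 1 [NS]: N:car3-GO,E:wait,S:car6-GO,W:wait | queues: N=0 E=1 S=1 W=4
Step 2 [NS]: N:empty,E:wait,S:car7-GO,W:wait | queues: N=0 E=1 S=0 W=4
Step 3 [NS]: N:empty,E:wait,S:empty,W:wait | queues: N=0 E=1 S=0 W=4
Step 4 [EW]: N:wait,E:car5-GO,S:wait,W:car1-GO | queues: N=0 E=0 S=0 W=3
Step 5 [EW]: N:wait,E:empty,S:wait,W:car2-GO | queues: N=0 E=0 S=0 W=2
Step 6 [EW]: N:wait,E:empty,S:wait,W:car4-GO | queues: N=0 E=0 S=0 W=1
Step 7 [NS]: N:empty,E:wait,S:empty,W:wait | queues: N=0 E=0 S=0 W=1
Step 8 [NS]: N:empty,E:wait,S:empty,W:wait | queues: N=0 E=0 S=0 W=1
Step 9 [NS]: N:empty,E:wait,S:empty,W:wait | queues: N=0 E=0 S=0 W=1
Step 10 [EW]: N:wait,E:empty,S:wait,W:car8-GO | queues: N=0 E=0 S=0 W=0
Car 7 crosses at step 2

2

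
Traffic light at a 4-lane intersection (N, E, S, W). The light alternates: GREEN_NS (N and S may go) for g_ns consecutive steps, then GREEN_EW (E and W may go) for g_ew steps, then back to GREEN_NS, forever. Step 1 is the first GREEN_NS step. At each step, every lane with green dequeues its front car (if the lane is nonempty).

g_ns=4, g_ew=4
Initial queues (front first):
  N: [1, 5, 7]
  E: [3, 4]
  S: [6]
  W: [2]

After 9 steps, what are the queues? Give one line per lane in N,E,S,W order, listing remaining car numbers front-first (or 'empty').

Step 1 [NS]: N:car1-GO,E:wait,S:car6-GO,W:wait | queues: N=2 E=2 S=0 W=1
Step 2 [NS]: N:car5-GO,E:wait,S:empty,W:wait | queues: N=1 E=2 S=0 W=1
Step 3 [NS]: N:car7-GO,E:wait,S:empty,W:wait | queues: N=0 E=2 S=0 W=1
Step 4 [NS]: N:empty,E:wait,S:empty,W:wait | queues: N=0 E=2 S=0 W=1
Step 5 [EW]: N:wait,E:car3-GO,S:wait,W:car2-GO | queues: N=0 E=1 S=0 W=0
Step 6 [EW]: N:wait,E:car4-GO,S:wait,W:empty | queues: N=0 E=0 S=0 W=0

N: empty
E: empty
S: empty
W: empty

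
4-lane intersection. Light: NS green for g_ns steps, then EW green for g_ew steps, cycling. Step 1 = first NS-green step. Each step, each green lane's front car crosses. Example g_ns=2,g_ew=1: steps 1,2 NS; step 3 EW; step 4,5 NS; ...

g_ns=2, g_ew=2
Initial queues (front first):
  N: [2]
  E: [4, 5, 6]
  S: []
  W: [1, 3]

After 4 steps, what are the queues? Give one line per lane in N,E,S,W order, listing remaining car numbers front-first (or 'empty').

Step 1 [NS]: N:car2-GO,E:wait,S:empty,W:wait | queues: N=0 E=3 S=0 W=2
Step 2 [NS]: N:empty,E:wait,S:empty,W:wait | queues: N=0 E=3 S=0 W=2
Step 3 [EW]: N:wait,E:car4-GO,S:wait,W:car1-GO | queues: N=0 E=2 S=0 W=1
Step 4 [EW]: N:wait,E:car5-GO,S:wait,W:car3-GO | queues: N=0 E=1 S=0 W=0

N: empty
E: 6
S: empty
W: empty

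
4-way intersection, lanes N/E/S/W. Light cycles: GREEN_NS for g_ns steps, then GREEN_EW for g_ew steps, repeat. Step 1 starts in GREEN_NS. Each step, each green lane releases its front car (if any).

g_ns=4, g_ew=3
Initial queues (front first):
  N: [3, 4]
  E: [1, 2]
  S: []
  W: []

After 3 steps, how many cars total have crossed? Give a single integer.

Answer: 2

Derivation:
Step 1 [NS]: N:car3-GO,E:wait,S:empty,W:wait | queues: N=1 E=2 S=0 W=0
Step 2 [NS]: N:car4-GO,E:wait,S:empty,W:wait | queues: N=0 E=2 S=0 W=0
Step 3 [NS]: N:empty,E:wait,S:empty,W:wait | queues: N=0 E=2 S=0 W=0
Cars crossed by step 3: 2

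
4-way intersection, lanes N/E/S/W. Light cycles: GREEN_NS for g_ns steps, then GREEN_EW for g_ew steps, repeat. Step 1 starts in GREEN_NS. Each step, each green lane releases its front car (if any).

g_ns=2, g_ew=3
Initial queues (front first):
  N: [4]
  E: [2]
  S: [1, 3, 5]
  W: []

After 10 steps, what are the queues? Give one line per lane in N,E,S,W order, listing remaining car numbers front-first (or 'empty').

Step 1 [NS]: N:car4-GO,E:wait,S:car1-GO,W:wait | queues: N=0 E=1 S=2 W=0
Step 2 [NS]: N:empty,E:wait,S:car3-GO,W:wait | queues: N=0 E=1 S=1 W=0
Step 3 [EW]: N:wait,E:car2-GO,S:wait,W:empty | queues: N=0 E=0 S=1 W=0
Step 4 [EW]: N:wait,E:empty,S:wait,W:empty | queues: N=0 E=0 S=1 W=0
Step 5 [EW]: N:wait,E:empty,S:wait,W:empty | queues: N=0 E=0 S=1 W=0
Step 6 [NS]: N:empty,E:wait,S:car5-GO,W:wait | queues: N=0 E=0 S=0 W=0

N: empty
E: empty
S: empty
W: empty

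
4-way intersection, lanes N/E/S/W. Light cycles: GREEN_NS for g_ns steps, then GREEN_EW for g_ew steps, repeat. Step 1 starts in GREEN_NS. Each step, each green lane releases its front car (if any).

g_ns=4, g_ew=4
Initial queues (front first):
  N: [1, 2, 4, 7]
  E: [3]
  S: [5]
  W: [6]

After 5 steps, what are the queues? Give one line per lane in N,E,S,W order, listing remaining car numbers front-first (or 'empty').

Step 1 [NS]: N:car1-GO,E:wait,S:car5-GO,W:wait | queues: N=3 E=1 S=0 W=1
Step 2 [NS]: N:car2-GO,E:wait,S:empty,W:wait | queues: N=2 E=1 S=0 W=1
Step 3 [NS]: N:car4-GO,E:wait,S:empty,W:wait | queues: N=1 E=1 S=0 W=1
Step 4 [NS]: N:car7-GO,E:wait,S:empty,W:wait | queues: N=0 E=1 S=0 W=1
Step 5 [EW]: N:wait,E:car3-GO,S:wait,W:car6-GO | queues: N=0 E=0 S=0 W=0

N: empty
E: empty
S: empty
W: empty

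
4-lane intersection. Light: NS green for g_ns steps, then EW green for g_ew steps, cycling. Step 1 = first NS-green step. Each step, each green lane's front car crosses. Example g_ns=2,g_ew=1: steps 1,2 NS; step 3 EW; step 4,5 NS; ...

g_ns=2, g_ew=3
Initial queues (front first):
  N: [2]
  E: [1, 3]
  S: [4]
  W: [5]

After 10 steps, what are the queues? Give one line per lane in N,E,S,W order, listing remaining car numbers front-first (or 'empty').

Step 1 [NS]: N:car2-GO,E:wait,S:car4-GO,W:wait | queues: N=0 E=2 S=0 W=1
Step 2 [NS]: N:empty,E:wait,S:empty,W:wait | queues: N=0 E=2 S=0 W=1
Step 3 [EW]: N:wait,E:car1-GO,S:wait,W:car5-GO | queues: N=0 E=1 S=0 W=0
Step 4 [EW]: N:wait,E:car3-GO,S:wait,W:empty | queues: N=0 E=0 S=0 W=0

N: empty
E: empty
S: empty
W: empty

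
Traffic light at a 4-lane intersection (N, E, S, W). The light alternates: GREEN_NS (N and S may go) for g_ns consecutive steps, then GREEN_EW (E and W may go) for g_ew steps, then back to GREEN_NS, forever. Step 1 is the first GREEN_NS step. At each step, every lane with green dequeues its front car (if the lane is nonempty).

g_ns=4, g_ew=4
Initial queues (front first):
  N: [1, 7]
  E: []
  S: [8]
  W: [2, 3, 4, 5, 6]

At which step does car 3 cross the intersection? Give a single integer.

Step 1 [NS]: N:car1-GO,E:wait,S:car8-GO,W:wait | queues: N=1 E=0 S=0 W=5
Step 2 [NS]: N:car7-GO,E:wait,S:empty,W:wait | queues: N=0 E=0 S=0 W=5
Step 3 [NS]: N:empty,E:wait,S:empty,W:wait | queues: N=0 E=0 S=0 W=5
Step 4 [NS]: N:empty,E:wait,S:empty,W:wait | queues: N=0 E=0 S=0 W=5
Step 5 [EW]: N:wait,E:empty,S:wait,W:car2-GO | queues: N=0 E=0 S=0 W=4
Step 6 [EW]: N:wait,E:empty,S:wait,W:car3-GO | queues: N=0 E=0 S=0 W=3
Step 7 [EW]: N:wait,E:empty,S:wait,W:car4-GO | queues: N=0 E=0 S=0 W=2
Step 8 [EW]: N:wait,E:empty,S:wait,W:car5-GO | queues: N=0 E=0 S=0 W=1
Step 9 [NS]: N:empty,E:wait,S:empty,W:wait | queues: N=0 E=0 S=0 W=1
Step 10 [NS]: N:empty,E:wait,S:empty,W:wait | queues: N=0 E=0 S=0 W=1
Step 11 [NS]: N:empty,E:wait,S:empty,W:wait | queues: N=0 E=0 S=0 W=1
Step 12 [NS]: N:empty,E:wait,S:empty,W:wait | queues: N=0 E=0 S=0 W=1
Step 13 [EW]: N:wait,E:empty,S:wait,W:car6-GO | queues: N=0 E=0 S=0 W=0
Car 3 crosses at step 6

6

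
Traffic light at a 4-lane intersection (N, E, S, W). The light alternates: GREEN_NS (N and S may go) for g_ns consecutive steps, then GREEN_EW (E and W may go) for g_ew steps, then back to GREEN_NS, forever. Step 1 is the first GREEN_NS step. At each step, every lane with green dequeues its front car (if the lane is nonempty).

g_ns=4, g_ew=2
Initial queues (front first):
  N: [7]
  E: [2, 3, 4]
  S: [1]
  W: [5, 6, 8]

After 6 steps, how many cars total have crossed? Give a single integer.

Answer: 6

Derivation:
Step 1 [NS]: N:car7-GO,E:wait,S:car1-GO,W:wait | queues: N=0 E=3 S=0 W=3
Step 2 [NS]: N:empty,E:wait,S:empty,W:wait | queues: N=0 E=3 S=0 W=3
Step 3 [NS]: N:empty,E:wait,S:empty,W:wait | queues: N=0 E=3 S=0 W=3
Step 4 [NS]: N:empty,E:wait,S:empty,W:wait | queues: N=0 E=3 S=0 W=3
Step 5 [EW]: N:wait,E:car2-GO,S:wait,W:car5-GO | queues: N=0 E=2 S=0 W=2
Step 6 [EW]: N:wait,E:car3-GO,S:wait,W:car6-GO | queues: N=0 E=1 S=0 W=1
Cars crossed by step 6: 6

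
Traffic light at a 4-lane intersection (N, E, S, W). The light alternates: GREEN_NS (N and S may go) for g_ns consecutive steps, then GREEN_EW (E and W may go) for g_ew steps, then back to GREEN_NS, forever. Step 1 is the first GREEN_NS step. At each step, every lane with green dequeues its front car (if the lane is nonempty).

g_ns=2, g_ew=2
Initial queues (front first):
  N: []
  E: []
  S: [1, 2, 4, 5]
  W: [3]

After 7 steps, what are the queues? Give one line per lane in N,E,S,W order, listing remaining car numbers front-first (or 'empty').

Step 1 [NS]: N:empty,E:wait,S:car1-GO,W:wait | queues: N=0 E=0 S=3 W=1
Step 2 [NS]: N:empty,E:wait,S:car2-GO,W:wait | queues: N=0 E=0 S=2 W=1
Step 3 [EW]: N:wait,E:empty,S:wait,W:car3-GO | queues: N=0 E=0 S=2 W=0
Step 4 [EW]: N:wait,E:empty,S:wait,W:empty | queues: N=0 E=0 S=2 W=0
Step 5 [NS]: N:empty,E:wait,S:car4-GO,W:wait | queues: N=0 E=0 S=1 W=0
Step 6 [NS]: N:empty,E:wait,S:car5-GO,W:wait | queues: N=0 E=0 S=0 W=0

N: empty
E: empty
S: empty
W: empty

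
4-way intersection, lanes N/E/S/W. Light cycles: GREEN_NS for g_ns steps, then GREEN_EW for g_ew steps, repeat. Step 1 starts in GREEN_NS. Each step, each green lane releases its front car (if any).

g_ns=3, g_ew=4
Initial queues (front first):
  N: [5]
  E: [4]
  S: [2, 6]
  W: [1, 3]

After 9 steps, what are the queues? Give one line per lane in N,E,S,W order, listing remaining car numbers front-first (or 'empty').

Step 1 [NS]: N:car5-GO,E:wait,S:car2-GO,W:wait | queues: N=0 E=1 S=1 W=2
Step 2 [NS]: N:empty,E:wait,S:car6-GO,W:wait | queues: N=0 E=1 S=0 W=2
Step 3 [NS]: N:empty,E:wait,S:empty,W:wait | queues: N=0 E=1 S=0 W=2
Step 4 [EW]: N:wait,E:car4-GO,S:wait,W:car1-GO | queues: N=0 E=0 S=0 W=1
Step 5 [EW]: N:wait,E:empty,S:wait,W:car3-GO | queues: N=0 E=0 S=0 W=0

N: empty
E: empty
S: empty
W: empty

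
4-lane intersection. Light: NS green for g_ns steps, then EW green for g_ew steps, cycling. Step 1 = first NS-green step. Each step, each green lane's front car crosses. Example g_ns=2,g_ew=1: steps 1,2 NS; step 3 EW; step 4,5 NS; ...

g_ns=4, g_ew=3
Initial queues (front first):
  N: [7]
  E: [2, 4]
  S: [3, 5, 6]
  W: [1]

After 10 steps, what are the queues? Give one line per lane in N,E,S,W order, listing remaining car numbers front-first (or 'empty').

Step 1 [NS]: N:car7-GO,E:wait,S:car3-GO,W:wait | queues: N=0 E=2 S=2 W=1
Step 2 [NS]: N:empty,E:wait,S:car5-GO,W:wait | queues: N=0 E=2 S=1 W=1
Step 3 [NS]: N:empty,E:wait,S:car6-GO,W:wait | queues: N=0 E=2 S=0 W=1
Step 4 [NS]: N:empty,E:wait,S:empty,W:wait | queues: N=0 E=2 S=0 W=1
Step 5 [EW]: N:wait,E:car2-GO,S:wait,W:car1-GO | queues: N=0 E=1 S=0 W=0
Step 6 [EW]: N:wait,E:car4-GO,S:wait,W:empty | queues: N=0 E=0 S=0 W=0

N: empty
E: empty
S: empty
W: empty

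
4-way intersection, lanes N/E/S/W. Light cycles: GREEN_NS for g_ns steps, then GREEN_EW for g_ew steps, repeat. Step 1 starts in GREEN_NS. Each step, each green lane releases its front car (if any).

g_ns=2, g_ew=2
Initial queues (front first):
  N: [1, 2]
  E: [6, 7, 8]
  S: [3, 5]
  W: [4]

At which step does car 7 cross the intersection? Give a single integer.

Step 1 [NS]: N:car1-GO,E:wait,S:car3-GO,W:wait | queues: N=1 E=3 S=1 W=1
Step 2 [NS]: N:car2-GO,E:wait,S:car5-GO,W:wait | queues: N=0 E=3 S=0 W=1
Step 3 [EW]: N:wait,E:car6-GO,S:wait,W:car4-GO | queues: N=0 E=2 S=0 W=0
Step 4 [EW]: N:wait,E:car7-GO,S:wait,W:empty | queues: N=0 E=1 S=0 W=0
Step 5 [NS]: N:empty,E:wait,S:empty,W:wait | queues: N=0 E=1 S=0 W=0
Step 6 [NS]: N:empty,E:wait,S:empty,W:wait | queues: N=0 E=1 S=0 W=0
Step 7 [EW]: N:wait,E:car8-GO,S:wait,W:empty | queues: N=0 E=0 S=0 W=0
Car 7 crosses at step 4

4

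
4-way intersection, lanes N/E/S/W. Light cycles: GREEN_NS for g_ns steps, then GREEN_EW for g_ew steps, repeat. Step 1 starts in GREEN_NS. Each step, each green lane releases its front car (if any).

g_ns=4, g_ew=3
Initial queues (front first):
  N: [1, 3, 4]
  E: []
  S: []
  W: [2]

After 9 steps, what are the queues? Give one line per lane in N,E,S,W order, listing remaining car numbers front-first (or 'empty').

Step 1 [NS]: N:car1-GO,E:wait,S:empty,W:wait | queues: N=2 E=0 S=0 W=1
Step 2 [NS]: N:car3-GO,E:wait,S:empty,W:wait | queues: N=1 E=0 S=0 W=1
Step 3 [NS]: N:car4-GO,E:wait,S:empty,W:wait | queues: N=0 E=0 S=0 W=1
Step 4 [NS]: N:empty,E:wait,S:empty,W:wait | queues: N=0 E=0 S=0 W=1
Step 5 [EW]: N:wait,E:empty,S:wait,W:car2-GO | queues: N=0 E=0 S=0 W=0

N: empty
E: empty
S: empty
W: empty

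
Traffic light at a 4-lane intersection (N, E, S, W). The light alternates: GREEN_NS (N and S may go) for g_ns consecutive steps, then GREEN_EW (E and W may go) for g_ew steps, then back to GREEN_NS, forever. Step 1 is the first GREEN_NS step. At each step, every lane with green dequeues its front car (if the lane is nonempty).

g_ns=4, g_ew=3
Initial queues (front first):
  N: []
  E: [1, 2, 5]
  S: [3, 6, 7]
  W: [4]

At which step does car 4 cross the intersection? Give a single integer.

Step 1 [NS]: N:empty,E:wait,S:car3-GO,W:wait | queues: N=0 E=3 S=2 W=1
Step 2 [NS]: N:empty,E:wait,S:car6-GO,W:wait | queues: N=0 E=3 S=1 W=1
Step 3 [NS]: N:empty,E:wait,S:car7-GO,W:wait | queues: N=0 E=3 S=0 W=1
Step 4 [NS]: N:empty,E:wait,S:empty,W:wait | queues: N=0 E=3 S=0 W=1
Step 5 [EW]: N:wait,E:car1-GO,S:wait,W:car4-GO | queues: N=0 E=2 S=0 W=0
Step 6 [EW]: N:wait,E:car2-GO,S:wait,W:empty | queues: N=0 E=1 S=0 W=0
Step 7 [EW]: N:wait,E:car5-GO,S:wait,W:empty | queues: N=0 E=0 S=0 W=0
Car 4 crosses at step 5

5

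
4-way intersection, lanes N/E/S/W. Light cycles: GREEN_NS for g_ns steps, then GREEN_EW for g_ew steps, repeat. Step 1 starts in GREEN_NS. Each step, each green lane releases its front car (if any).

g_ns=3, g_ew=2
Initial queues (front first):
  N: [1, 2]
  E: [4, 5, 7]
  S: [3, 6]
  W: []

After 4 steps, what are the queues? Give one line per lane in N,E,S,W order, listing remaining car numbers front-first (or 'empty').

Step 1 [NS]: N:car1-GO,E:wait,S:car3-GO,W:wait | queues: N=1 E=3 S=1 W=0
Step 2 [NS]: N:car2-GO,E:wait,S:car6-GO,W:wait | queues: N=0 E=3 S=0 W=0
Step 3 [NS]: N:empty,E:wait,S:empty,W:wait | queues: N=0 E=3 S=0 W=0
Step 4 [EW]: N:wait,E:car4-GO,S:wait,W:empty | queues: N=0 E=2 S=0 W=0

N: empty
E: 5 7
S: empty
W: empty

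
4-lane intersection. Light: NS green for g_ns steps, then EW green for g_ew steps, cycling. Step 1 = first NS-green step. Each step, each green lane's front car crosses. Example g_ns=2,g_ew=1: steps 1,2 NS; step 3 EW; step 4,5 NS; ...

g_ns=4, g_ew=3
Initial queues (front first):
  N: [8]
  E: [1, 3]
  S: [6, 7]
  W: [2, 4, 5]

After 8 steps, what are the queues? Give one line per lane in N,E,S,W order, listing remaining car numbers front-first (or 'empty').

Step 1 [NS]: N:car8-GO,E:wait,S:car6-GO,W:wait | queues: N=0 E=2 S=1 W=3
Step 2 [NS]: N:empty,E:wait,S:car7-GO,W:wait | queues: N=0 E=2 S=0 W=3
Step 3 [NS]: N:empty,E:wait,S:empty,W:wait | queues: N=0 E=2 S=0 W=3
Step 4 [NS]: N:empty,E:wait,S:empty,W:wait | queues: N=0 E=2 S=0 W=3
Step 5 [EW]: N:wait,E:car1-GO,S:wait,W:car2-GO | queues: N=0 E=1 S=0 W=2
Step 6 [EW]: N:wait,E:car3-GO,S:wait,W:car4-GO | queues: N=0 E=0 S=0 W=1
Step 7 [EW]: N:wait,E:empty,S:wait,W:car5-GO | queues: N=0 E=0 S=0 W=0

N: empty
E: empty
S: empty
W: empty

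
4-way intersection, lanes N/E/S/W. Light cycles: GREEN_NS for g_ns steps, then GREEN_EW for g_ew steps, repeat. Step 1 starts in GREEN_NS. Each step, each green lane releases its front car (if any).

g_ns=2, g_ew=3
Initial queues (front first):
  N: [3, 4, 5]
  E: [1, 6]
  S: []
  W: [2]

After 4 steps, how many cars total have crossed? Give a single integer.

Step 1 [NS]: N:car3-GO,E:wait,S:empty,W:wait | queues: N=2 E=2 S=0 W=1
Step 2 [NS]: N:car4-GO,E:wait,S:empty,W:wait | queues: N=1 E=2 S=0 W=1
Step 3 [EW]: N:wait,E:car1-GO,S:wait,W:car2-GO | queues: N=1 E=1 S=0 W=0
Step 4 [EW]: N:wait,E:car6-GO,S:wait,W:empty | queues: N=1 E=0 S=0 W=0
Cars crossed by step 4: 5

Answer: 5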